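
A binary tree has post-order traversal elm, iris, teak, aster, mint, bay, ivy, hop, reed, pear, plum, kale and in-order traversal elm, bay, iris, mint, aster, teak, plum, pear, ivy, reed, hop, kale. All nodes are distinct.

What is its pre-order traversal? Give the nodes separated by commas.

The last element of post-order is the root; it splits in-order into left and right subtrees.
Root kale: left subtree has 11 nodes {elm, bay, iris, mint, aster, teak, plum, pear, ivy, reed, hop}, right has 0 { }.
  Root plum: left subtree has 6 nodes {elm, bay, iris, mint, aster, teak}, right has 4 {pear, ivy, reed, hop}.
    Root bay: left subtree has 1 node {elm}, right has 4 {iris, mint, aster, teak}.
      Root mint: left subtree has 1 node {iris}, right has 2 {aster, teak}.
        Root aster: left subtree has 0 nodes { }, right has 1 {teak}.
    Root pear: left subtree has 0 nodes { }, right has 3 {ivy, reed, hop}.
      Root reed: left subtree has 1 node {ivy}, right has 1 {hop}.

kale, plum, bay, elm, mint, iris, aster, teak, pear, reed, ivy, hop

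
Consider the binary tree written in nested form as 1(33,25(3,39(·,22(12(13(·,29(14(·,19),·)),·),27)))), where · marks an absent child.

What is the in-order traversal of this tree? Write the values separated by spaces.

33 1 3 25 39 13 14 19 29 12 22 27

In-order visits the left subtree, then the node, then the right subtree.
At 1: go left to 33.
  33 is a leaf — visit 33.
Visit 1.
At 1: go right to 25.
  At 25: go left to 3.
    3 is a leaf — visit 3.
  Visit 25.
  At 25: go right to 39.
    At 39: no left child.
    Visit 39.
    At 39: go right to 22.
      At 22: go left to 12.
        At 12: go left to 13.
          At 13: no left child.
          Visit 13.
          At 13: go right to 29.
            At 29: go left to 14.
              At 14: no left child.
              Visit 14.
              At 14: go right to 19.
                19 is a leaf — visit 19.
            Visit 29.
            At 29: no right child.
        Visit 12.
        At 12: no right child.
      Visit 22.
      At 22: go right to 27.
        27 is a leaf — visit 27.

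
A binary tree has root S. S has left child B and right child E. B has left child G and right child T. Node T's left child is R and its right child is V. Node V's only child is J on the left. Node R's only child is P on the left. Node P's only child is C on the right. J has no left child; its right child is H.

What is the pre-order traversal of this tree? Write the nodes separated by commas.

Pre-order visits the node, then its left subtree, then its right subtree.
Visit S.
At S: go left to B.
  Visit B.
  At B: go left to G.
    G is a leaf — visit G.
  At B: go right to T.
    Visit T.
    At T: go left to R.
      Visit R.
      At R: go left to P.
        Visit P.
        At P: no left child.
        At P: go right to C.
          C is a leaf — visit C.
      At R: no right child.
    At T: go right to V.
      Visit V.
      At V: go left to J.
        Visit J.
        At J: no left child.
        At J: go right to H.
          H is a leaf — visit H.
      At V: no right child.
At S: go right to E.
  E is a leaf — visit E.

S, B, G, T, R, P, C, V, J, H, E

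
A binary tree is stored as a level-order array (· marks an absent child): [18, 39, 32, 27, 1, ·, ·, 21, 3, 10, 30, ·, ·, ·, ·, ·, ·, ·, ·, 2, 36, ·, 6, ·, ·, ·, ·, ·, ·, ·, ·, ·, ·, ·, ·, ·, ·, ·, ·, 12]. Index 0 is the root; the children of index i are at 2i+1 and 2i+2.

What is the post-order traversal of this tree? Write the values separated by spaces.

Post-order visits the left subtree, then the right subtree, then the node.
At 18: go left to 39.
  At 39: go left to 27.
    At 27: go left to 21.
      21 is a leaf — visit 21.
    At 27: go right to 3.
      3 is a leaf — visit 3.
    Visit 27.
  At 39: go right to 1.
    At 1: go left to 10.
      At 10: go left to 2.
        At 2: go left to 12.
          12 is a leaf — visit 12.
        At 2: no right child.
        Visit 2.
      At 10: go right to 36.
        36 is a leaf — visit 36.
      Visit 10.
    At 1: go right to 30.
      At 30: no left child.
      At 30: go right to 6.
        6 is a leaf — visit 6.
      Visit 30.
    Visit 1.
  Visit 39.
At 18: go right to 32.
  32 is a leaf — visit 32.
Visit 18.

21 3 27 12 2 36 10 6 30 1 39 32 18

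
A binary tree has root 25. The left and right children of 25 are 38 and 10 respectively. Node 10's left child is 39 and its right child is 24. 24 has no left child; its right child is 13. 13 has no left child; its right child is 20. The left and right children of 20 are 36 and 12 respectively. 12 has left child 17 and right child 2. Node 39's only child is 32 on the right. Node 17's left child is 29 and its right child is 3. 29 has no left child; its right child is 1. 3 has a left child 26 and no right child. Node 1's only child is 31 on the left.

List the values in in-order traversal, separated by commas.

38, 25, 39, 32, 10, 24, 13, 36, 20, 29, 31, 1, 17, 26, 3, 12, 2

In-order visits the left subtree, then the node, then the right subtree.
At 25: go left to 38.
  38 is a leaf — visit 38.
Visit 25.
At 25: go right to 10.
  At 10: go left to 39.
    At 39: no left child.
    Visit 39.
    At 39: go right to 32.
      32 is a leaf — visit 32.
  Visit 10.
  At 10: go right to 24.
    At 24: no left child.
    Visit 24.
    At 24: go right to 13.
      At 13: no left child.
      Visit 13.
      At 13: go right to 20.
        At 20: go left to 36.
          36 is a leaf — visit 36.
        Visit 20.
        At 20: go right to 12.
          At 12: go left to 17.
            At 17: go left to 29.
              At 29: no left child.
              Visit 29.
              At 29: go right to 1.
                At 1: go left to 31.
                  31 is a leaf — visit 31.
                Visit 1.
                At 1: no right child.
            Visit 17.
            At 17: go right to 3.
              At 3: go left to 26.
                26 is a leaf — visit 26.
              Visit 3.
              At 3: no right child.
          Visit 12.
          At 12: go right to 2.
            2 is a leaf — visit 2.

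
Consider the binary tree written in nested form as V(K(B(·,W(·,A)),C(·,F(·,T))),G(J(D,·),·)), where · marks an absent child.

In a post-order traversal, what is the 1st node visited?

Post-order visits the left subtree, then the right subtree, then the node.
At V: go left to K.
  At K: go left to B.
    At B: no left child.
    At B: go right to W.
      At W: no left child.
      At W: go right to A.
        A is a leaf — visit A.
      Visit W.
    Visit B.
  At K: go right to C.
    At C: no left child.
    At C: go right to F.
      At F: no left child.
      At F: go right to T.
        T is a leaf — visit T.
      Visit F.
    Visit C.
  Visit K.
At V: go right to G.
  At G: go left to J.
    At J: go left to D.
      D is a leaf — visit D.
    At J: no right child.
    Visit J.
  At G: no right child.
  Visit G.
Visit V.
Full post-order sequence: A, W, B, T, F, C, K, D, J, G, V.

A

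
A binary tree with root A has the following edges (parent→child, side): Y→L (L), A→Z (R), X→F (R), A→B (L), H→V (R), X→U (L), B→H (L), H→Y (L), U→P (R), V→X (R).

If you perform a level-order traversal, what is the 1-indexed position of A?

Level-order visits nodes level by level from the root, left to right within each level.
Level 0: A
Level 1: B, Z
Level 2: H
Level 3: Y, V
Level 4: L, X
Level 5: U, F
Level 6: P
Full level-order sequence: A, B, Z, H, Y, V, L, X, U, F, P.

1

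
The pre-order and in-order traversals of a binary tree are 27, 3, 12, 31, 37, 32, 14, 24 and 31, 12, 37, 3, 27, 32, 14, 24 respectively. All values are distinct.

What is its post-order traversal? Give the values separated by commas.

31, 37, 12, 3, 24, 14, 32, 27

The first element of pre-order is the root; it splits in-order into left and right subtrees.
Root 27: left subtree has 4 nodes {31, 12, 37, 3}, right has 3 {32, 14, 24}.
  Root 3: left subtree has 3 nodes {31, 12, 37}, right has 0 { }.
    Root 12: left subtree has 1 node {31}, right has 1 {37}.
  Root 32: left subtree has 0 nodes { }, right has 2 {14, 24}.
    Root 14: left subtree has 0 nodes { }, right has 1 {24}.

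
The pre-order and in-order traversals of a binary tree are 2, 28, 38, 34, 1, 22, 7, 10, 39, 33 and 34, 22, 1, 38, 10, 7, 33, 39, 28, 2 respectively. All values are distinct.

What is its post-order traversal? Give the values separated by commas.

22, 1, 34, 10, 33, 39, 7, 38, 28, 2

The first element of pre-order is the root; it splits in-order into left and right subtrees.
Root 2: left subtree has 9 nodes {34, 22, 1, 38, 10, 7, 33, 39, 28}, right has 0 { }.
  Root 28: left subtree has 8 nodes {34, 22, 1, 38, 10, 7, 33, 39}, right has 0 { }.
    Root 38: left subtree has 3 nodes {34, 22, 1}, right has 4 {10, 7, 33, 39}.
      Root 34: left subtree has 0 nodes { }, right has 2 {22, 1}.
        Root 1: left subtree has 1 node {22}, right has 0 { }.
      Root 7: left subtree has 1 node {10}, right has 2 {33, 39}.
        Root 39: left subtree has 1 node {33}, right has 0 { }.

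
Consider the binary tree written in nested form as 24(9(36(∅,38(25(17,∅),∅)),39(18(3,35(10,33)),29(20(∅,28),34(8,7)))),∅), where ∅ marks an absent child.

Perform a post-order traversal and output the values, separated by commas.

Post-order visits the left subtree, then the right subtree, then the node.
At 24: go left to 9.
  At 9: go left to 36.
    At 36: no left child.
    At 36: go right to 38.
      At 38: go left to 25.
        At 25: go left to 17.
          17 is a leaf — visit 17.
        At 25: no right child.
        Visit 25.
      At 38: no right child.
      Visit 38.
    Visit 36.
  At 9: go right to 39.
    At 39: go left to 18.
      At 18: go left to 3.
        3 is a leaf — visit 3.
      At 18: go right to 35.
        At 35: go left to 10.
          10 is a leaf — visit 10.
        At 35: go right to 33.
          33 is a leaf — visit 33.
        Visit 35.
      Visit 18.
    At 39: go right to 29.
      At 29: go left to 20.
        At 20: no left child.
        At 20: go right to 28.
          28 is a leaf — visit 28.
        Visit 20.
      At 29: go right to 34.
        At 34: go left to 8.
          8 is a leaf — visit 8.
        At 34: go right to 7.
          7 is a leaf — visit 7.
        Visit 34.
      Visit 29.
    Visit 39.
  Visit 9.
At 24: no right child.
Visit 24.

17, 25, 38, 36, 3, 10, 33, 35, 18, 28, 20, 8, 7, 34, 29, 39, 9, 24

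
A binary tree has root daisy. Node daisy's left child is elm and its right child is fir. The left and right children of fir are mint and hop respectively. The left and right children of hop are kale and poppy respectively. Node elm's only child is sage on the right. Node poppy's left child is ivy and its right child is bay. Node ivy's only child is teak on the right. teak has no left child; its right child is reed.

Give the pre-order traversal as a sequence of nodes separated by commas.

daisy, elm, sage, fir, mint, hop, kale, poppy, ivy, teak, reed, bay

Pre-order visits the node, then its left subtree, then its right subtree.
Visit daisy.
At daisy: go left to elm.
  Visit elm.
  At elm: no left child.
  At elm: go right to sage.
    sage is a leaf — visit sage.
At daisy: go right to fir.
  Visit fir.
  At fir: go left to mint.
    mint is a leaf — visit mint.
  At fir: go right to hop.
    Visit hop.
    At hop: go left to kale.
      kale is a leaf — visit kale.
    At hop: go right to poppy.
      Visit poppy.
      At poppy: go left to ivy.
        Visit ivy.
        At ivy: no left child.
        At ivy: go right to teak.
          Visit teak.
          At teak: no left child.
          At teak: go right to reed.
            reed is a leaf — visit reed.
      At poppy: go right to bay.
        bay is a leaf — visit bay.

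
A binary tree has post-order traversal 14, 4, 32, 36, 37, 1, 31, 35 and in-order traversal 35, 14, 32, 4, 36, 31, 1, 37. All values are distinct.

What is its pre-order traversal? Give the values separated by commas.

35, 31, 36, 32, 14, 4, 1, 37

The last element of post-order is the root; it splits in-order into left and right subtrees.
Root 35: left subtree has 0 nodes { }, right has 7 {14, 32, 4, 36, 31, 1, 37}.
  Root 31: left subtree has 4 nodes {14, 32, 4, 36}, right has 2 {1, 37}.
    Root 36: left subtree has 3 nodes {14, 32, 4}, right has 0 { }.
      Root 32: left subtree has 1 node {14}, right has 1 {4}.
    Root 1: left subtree has 0 nodes { }, right has 1 {37}.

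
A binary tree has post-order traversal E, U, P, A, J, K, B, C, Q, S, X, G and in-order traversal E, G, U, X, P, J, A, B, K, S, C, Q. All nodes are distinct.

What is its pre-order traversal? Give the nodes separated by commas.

The last element of post-order is the root; it splits in-order into left and right subtrees.
Root G: left subtree has 1 node {E}, right has 10 {U, X, P, J, A, B, K, S, C, Q}.
  Root X: left subtree has 1 node {U}, right has 8 {P, J, A, B, K, S, C, Q}.
    Root S: left subtree has 5 nodes {P, J, A, B, K}, right has 2 {C, Q}.
      Root B: left subtree has 3 nodes {P, J, A}, right has 1 {K}.
        Root J: left subtree has 1 node {P}, right has 1 {A}.
      Root Q: left subtree has 1 node {C}, right has 0 { }.

G, E, X, U, S, B, J, P, A, K, Q, C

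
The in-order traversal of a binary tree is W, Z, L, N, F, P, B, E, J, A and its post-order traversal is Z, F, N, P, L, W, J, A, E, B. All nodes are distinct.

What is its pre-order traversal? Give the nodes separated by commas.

The last element of post-order is the root; it splits in-order into left and right subtrees.
Root B: left subtree has 6 nodes {W, Z, L, N, F, P}, right has 3 {E, J, A}.
  Root W: left subtree has 0 nodes { }, right has 5 {Z, L, N, F, P}.
    Root L: left subtree has 1 node {Z}, right has 3 {N, F, P}.
      Root P: left subtree has 2 nodes {N, F}, right has 0 { }.
        Root N: left subtree has 0 nodes { }, right has 1 {F}.
  Root E: left subtree has 0 nodes { }, right has 2 {J, A}.
    Root A: left subtree has 1 node {J}, right has 0 { }.

B, W, L, Z, P, N, F, E, A, J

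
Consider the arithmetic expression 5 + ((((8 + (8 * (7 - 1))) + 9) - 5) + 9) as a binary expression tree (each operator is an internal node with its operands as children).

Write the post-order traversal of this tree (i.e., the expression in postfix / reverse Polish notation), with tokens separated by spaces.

Post-order on an expression tree gives postfix notation: for each operator, emit left operand, right operand, then the operator.

5 8 8 7 1 - * + 9 + 5 - 9 + +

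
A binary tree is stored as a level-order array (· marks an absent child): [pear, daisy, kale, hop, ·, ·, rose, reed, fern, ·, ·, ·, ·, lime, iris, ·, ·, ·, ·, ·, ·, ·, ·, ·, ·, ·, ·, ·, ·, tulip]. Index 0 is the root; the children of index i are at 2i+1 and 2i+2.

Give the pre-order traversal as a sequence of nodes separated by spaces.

Pre-order visits the node, then its left subtree, then its right subtree.
Visit pear.
At pear: go left to daisy.
  Visit daisy.
  At daisy: go left to hop.
    Visit hop.
    At hop: go left to reed.
      reed is a leaf — visit reed.
    At hop: go right to fern.
      fern is a leaf — visit fern.
  At daisy: no right child.
At pear: go right to kale.
  Visit kale.
  At kale: no left child.
  At kale: go right to rose.
    Visit rose.
    At rose: go left to lime.
      lime is a leaf — visit lime.
    At rose: go right to iris.
      Visit iris.
      At iris: go left to tulip.
        tulip is a leaf — visit tulip.
      At iris: no right child.

pear daisy hop reed fern kale rose lime iris tulip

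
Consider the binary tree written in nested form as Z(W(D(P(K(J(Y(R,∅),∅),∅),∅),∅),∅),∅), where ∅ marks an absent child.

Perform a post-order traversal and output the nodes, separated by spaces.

Post-order visits the left subtree, then the right subtree, then the node.
At Z: go left to W.
  At W: go left to D.
    At D: go left to P.
      At P: go left to K.
        At K: go left to J.
          At J: go left to Y.
            At Y: go left to R.
              R is a leaf — visit R.
            At Y: no right child.
            Visit Y.
          At J: no right child.
          Visit J.
        At K: no right child.
        Visit K.
      At P: no right child.
      Visit P.
    At D: no right child.
    Visit D.
  At W: no right child.
  Visit W.
At Z: no right child.
Visit Z.

R Y J K P D W Z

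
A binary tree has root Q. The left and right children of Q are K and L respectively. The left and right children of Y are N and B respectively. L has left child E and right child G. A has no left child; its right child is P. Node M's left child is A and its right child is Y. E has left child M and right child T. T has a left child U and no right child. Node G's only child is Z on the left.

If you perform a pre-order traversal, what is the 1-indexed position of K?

2

Pre-order visits the node, then its left subtree, then its right subtree.
Visit Q.
At Q: go left to K.
  K is a leaf — visit K.
At Q: go right to L.
  Visit L.
  At L: go left to E.
    Visit E.
    At E: go left to M.
      Visit M.
      At M: go left to A.
        Visit A.
        At A: no left child.
        At A: go right to P.
          P is a leaf — visit P.
      At M: go right to Y.
        Visit Y.
        At Y: go left to N.
          N is a leaf — visit N.
        At Y: go right to B.
          B is a leaf — visit B.
    At E: go right to T.
      Visit T.
      At T: go left to U.
        U is a leaf — visit U.
      At T: no right child.
  At L: go right to G.
    Visit G.
    At G: go left to Z.
      Z is a leaf — visit Z.
    At G: no right child.
Full pre-order sequence: Q, K, L, E, M, A, P, Y, N, B, T, U, G, Z.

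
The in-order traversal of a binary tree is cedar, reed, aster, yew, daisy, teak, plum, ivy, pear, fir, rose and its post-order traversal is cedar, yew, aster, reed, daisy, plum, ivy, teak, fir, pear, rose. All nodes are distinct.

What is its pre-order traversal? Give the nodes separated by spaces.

The last element of post-order is the root; it splits in-order into left and right subtrees.
Root rose: left subtree has 10 nodes {cedar, reed, aster, yew, daisy, teak, plum, ivy, pear, fir}, right has 0 { }.
  Root pear: left subtree has 8 nodes {cedar, reed, aster, yew, daisy, teak, plum, ivy}, right has 1 {fir}.
    Root teak: left subtree has 5 nodes {cedar, reed, aster, yew, daisy}, right has 2 {plum, ivy}.
      Root daisy: left subtree has 4 nodes {cedar, reed, aster, yew}, right has 0 { }.
        Root reed: left subtree has 1 node {cedar}, right has 2 {aster, yew}.
          Root aster: left subtree has 0 nodes { }, right has 1 {yew}.
      Root ivy: left subtree has 1 node {plum}, right has 0 { }.

rose pear teak daisy reed cedar aster yew ivy plum fir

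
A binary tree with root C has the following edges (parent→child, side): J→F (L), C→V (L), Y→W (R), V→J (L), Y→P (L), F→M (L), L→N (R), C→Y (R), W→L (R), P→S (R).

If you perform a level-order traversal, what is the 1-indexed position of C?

1

Level-order visits nodes level by level from the root, left to right within each level.
Level 0: C
Level 1: V, Y
Level 2: J, P, W
Level 3: F, S, L
Level 4: M, N
Full level-order sequence: C, V, Y, J, P, W, F, S, L, M, N.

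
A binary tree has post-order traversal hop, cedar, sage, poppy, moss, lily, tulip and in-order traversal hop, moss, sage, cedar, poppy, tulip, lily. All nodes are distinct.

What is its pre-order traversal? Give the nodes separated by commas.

The last element of post-order is the root; it splits in-order into left and right subtrees.
Root tulip: left subtree has 5 nodes {hop, moss, sage, cedar, poppy}, right has 1 {lily}.
  Root moss: left subtree has 1 node {hop}, right has 3 {sage, cedar, poppy}.
    Root poppy: left subtree has 2 nodes {sage, cedar}, right has 0 { }.
      Root sage: left subtree has 0 nodes { }, right has 1 {cedar}.

tulip, moss, hop, poppy, sage, cedar, lily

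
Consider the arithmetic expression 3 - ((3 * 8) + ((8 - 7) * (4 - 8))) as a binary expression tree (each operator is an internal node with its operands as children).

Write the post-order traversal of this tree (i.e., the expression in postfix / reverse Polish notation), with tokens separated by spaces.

Post-order on an expression tree gives postfix notation: for each operator, emit left operand, right operand, then the operator.

3 3 8 * 8 7 - 4 8 - * + -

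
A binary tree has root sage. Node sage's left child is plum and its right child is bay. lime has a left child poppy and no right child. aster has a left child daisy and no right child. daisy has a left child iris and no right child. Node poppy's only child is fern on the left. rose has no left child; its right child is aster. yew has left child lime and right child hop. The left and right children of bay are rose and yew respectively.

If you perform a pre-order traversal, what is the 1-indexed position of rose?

Pre-order visits the node, then its left subtree, then its right subtree.
Visit sage.
At sage: go left to plum.
  plum is a leaf — visit plum.
At sage: go right to bay.
  Visit bay.
  At bay: go left to rose.
    Visit rose.
    At rose: no left child.
    At rose: go right to aster.
      Visit aster.
      At aster: go left to daisy.
        Visit daisy.
        At daisy: go left to iris.
          iris is a leaf — visit iris.
        At daisy: no right child.
      At aster: no right child.
  At bay: go right to yew.
    Visit yew.
    At yew: go left to lime.
      Visit lime.
      At lime: go left to poppy.
        Visit poppy.
        At poppy: go left to fern.
          fern is a leaf — visit fern.
        At poppy: no right child.
      At lime: no right child.
    At yew: go right to hop.
      hop is a leaf — visit hop.
Full pre-order sequence: sage, plum, bay, rose, aster, daisy, iris, yew, lime, poppy, fern, hop.

4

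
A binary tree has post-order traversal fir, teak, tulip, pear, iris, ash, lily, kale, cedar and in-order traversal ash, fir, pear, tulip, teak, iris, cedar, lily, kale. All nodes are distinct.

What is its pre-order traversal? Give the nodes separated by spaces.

cedar ash iris pear fir tulip teak kale lily

The last element of post-order is the root; it splits in-order into left and right subtrees.
Root cedar: left subtree has 6 nodes {ash, fir, pear, tulip, teak, iris}, right has 2 {lily, kale}.
  Root ash: left subtree has 0 nodes { }, right has 5 {fir, pear, tulip, teak, iris}.
    Root iris: left subtree has 4 nodes {fir, pear, tulip, teak}, right has 0 { }.
      Root pear: left subtree has 1 node {fir}, right has 2 {tulip, teak}.
        Root tulip: left subtree has 0 nodes { }, right has 1 {teak}.
  Root kale: left subtree has 1 node {lily}, right has 0 { }.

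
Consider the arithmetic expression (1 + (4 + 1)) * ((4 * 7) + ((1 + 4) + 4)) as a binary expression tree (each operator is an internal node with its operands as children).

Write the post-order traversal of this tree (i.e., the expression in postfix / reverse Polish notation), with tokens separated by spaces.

Post-order on an expression tree gives postfix notation: for each operator, emit left operand, right operand, then the operator.

1 4 1 + + 4 7 * 1 4 + 4 + + *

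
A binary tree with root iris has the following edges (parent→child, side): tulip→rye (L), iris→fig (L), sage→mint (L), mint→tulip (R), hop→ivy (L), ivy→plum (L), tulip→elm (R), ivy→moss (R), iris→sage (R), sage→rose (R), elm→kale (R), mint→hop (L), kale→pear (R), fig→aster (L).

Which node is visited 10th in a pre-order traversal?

Pre-order visits the node, then its left subtree, then its right subtree.
Visit iris.
At iris: go left to fig.
  Visit fig.
  At fig: go left to aster.
    aster is a leaf — visit aster.
  At fig: no right child.
At iris: go right to sage.
  Visit sage.
  At sage: go left to mint.
    Visit mint.
    At mint: go left to hop.
      Visit hop.
      At hop: go left to ivy.
        Visit ivy.
        At ivy: go left to plum.
          plum is a leaf — visit plum.
        At ivy: go right to moss.
          moss is a leaf — visit moss.
      At hop: no right child.
    At mint: go right to tulip.
      Visit tulip.
      At tulip: go left to rye.
        rye is a leaf — visit rye.
      At tulip: go right to elm.
        Visit elm.
        At elm: no left child.
        At elm: go right to kale.
          Visit kale.
          At kale: no left child.
          At kale: go right to pear.
            pear is a leaf — visit pear.
  At sage: go right to rose.
    rose is a leaf — visit rose.
Full pre-order sequence: iris, fig, aster, sage, mint, hop, ivy, plum, moss, tulip, rye, elm, kale, pear, rose.

tulip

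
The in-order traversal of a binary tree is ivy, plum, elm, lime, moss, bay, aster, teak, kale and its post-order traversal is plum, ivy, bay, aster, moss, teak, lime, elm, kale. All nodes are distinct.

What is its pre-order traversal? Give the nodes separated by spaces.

The last element of post-order is the root; it splits in-order into left and right subtrees.
Root kale: left subtree has 8 nodes {ivy, plum, elm, lime, moss, bay, aster, teak}, right has 0 { }.
  Root elm: left subtree has 2 nodes {ivy, plum}, right has 5 {lime, moss, bay, aster, teak}.
    Root ivy: left subtree has 0 nodes { }, right has 1 {plum}.
    Root lime: left subtree has 0 nodes { }, right has 4 {moss, bay, aster, teak}.
      Root teak: left subtree has 3 nodes {moss, bay, aster}, right has 0 { }.
        Root moss: left subtree has 0 nodes { }, right has 2 {bay, aster}.
          Root aster: left subtree has 1 node {bay}, right has 0 { }.

kale elm ivy plum lime teak moss aster bay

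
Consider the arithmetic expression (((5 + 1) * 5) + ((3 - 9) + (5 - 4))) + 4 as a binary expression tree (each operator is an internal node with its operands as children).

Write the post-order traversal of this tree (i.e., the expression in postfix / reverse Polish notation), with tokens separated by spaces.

5 1 + 5 * 3 9 - 5 4 - + + 4 +

Post-order on an expression tree gives postfix notation: for each operator, emit left operand, right operand, then the operator.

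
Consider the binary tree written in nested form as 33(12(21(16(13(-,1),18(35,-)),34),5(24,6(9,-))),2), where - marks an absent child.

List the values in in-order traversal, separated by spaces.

13 1 16 35 18 21 34 12 24 5 9 6 33 2

In-order visits the left subtree, then the node, then the right subtree.
At 33: go left to 12.
  At 12: go left to 21.
    At 21: go left to 16.
      At 16: go left to 13.
        At 13: no left child.
        Visit 13.
        At 13: go right to 1.
          1 is a leaf — visit 1.
      Visit 16.
      At 16: go right to 18.
        At 18: go left to 35.
          35 is a leaf — visit 35.
        Visit 18.
        At 18: no right child.
    Visit 21.
    At 21: go right to 34.
      34 is a leaf — visit 34.
  Visit 12.
  At 12: go right to 5.
    At 5: go left to 24.
      24 is a leaf — visit 24.
    Visit 5.
    At 5: go right to 6.
      At 6: go left to 9.
        9 is a leaf — visit 9.
      Visit 6.
      At 6: no right child.
Visit 33.
At 33: go right to 2.
  2 is a leaf — visit 2.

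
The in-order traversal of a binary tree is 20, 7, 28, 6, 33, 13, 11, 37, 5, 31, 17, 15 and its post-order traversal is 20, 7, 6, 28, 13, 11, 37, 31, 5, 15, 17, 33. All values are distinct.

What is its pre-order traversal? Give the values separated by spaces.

The last element of post-order is the root; it splits in-order into left and right subtrees.
Root 33: left subtree has 4 nodes {20, 7, 28, 6}, right has 7 {13, 11, 37, 5, 31, 17, 15}.
  Root 28: left subtree has 2 nodes {20, 7}, right has 1 {6}.
    Root 7: left subtree has 1 node {20}, right has 0 { }.
  Root 17: left subtree has 5 nodes {13, 11, 37, 5, 31}, right has 1 {15}.
    Root 5: left subtree has 3 nodes {13, 11, 37}, right has 1 {31}.
      Root 37: left subtree has 2 nodes {13, 11}, right has 0 { }.
        Root 11: left subtree has 1 node {13}, right has 0 { }.

33 28 7 20 6 17 5 37 11 13 31 15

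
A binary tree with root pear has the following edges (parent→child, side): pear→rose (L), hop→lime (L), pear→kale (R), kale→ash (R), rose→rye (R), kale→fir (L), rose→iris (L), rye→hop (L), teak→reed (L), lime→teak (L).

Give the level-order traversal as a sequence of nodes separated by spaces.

Level-order visits nodes level by level from the root, left to right within each level.
Level 0: pear
Level 1: rose, kale
Level 2: iris, rye, fir, ash
Level 3: hop
Level 4: lime
Level 5: teak
Level 6: reed

pear rose kale iris rye fir ash hop lime teak reed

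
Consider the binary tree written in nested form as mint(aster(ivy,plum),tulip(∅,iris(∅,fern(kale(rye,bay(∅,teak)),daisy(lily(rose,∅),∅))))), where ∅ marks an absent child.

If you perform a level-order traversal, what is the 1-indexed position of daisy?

9

Level-order visits nodes level by level from the root, left to right within each level.
Level 0: mint
Level 1: aster, tulip
Level 2: ivy, plum, iris
Level 3: fern
Level 4: kale, daisy
Level 5: rye, bay, lily
Level 6: teak, rose
Full level-order sequence: mint, aster, tulip, ivy, plum, iris, fern, kale, daisy, rye, bay, lily, teak, rose.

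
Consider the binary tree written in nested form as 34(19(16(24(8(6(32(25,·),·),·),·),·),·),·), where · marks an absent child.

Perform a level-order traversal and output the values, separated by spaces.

Level-order visits nodes level by level from the root, left to right within each level.
Level 0: 34
Level 1: 19
Level 2: 16
Level 3: 24
Level 4: 8
Level 5: 6
Level 6: 32
Level 7: 25

34 19 16 24 8 6 32 25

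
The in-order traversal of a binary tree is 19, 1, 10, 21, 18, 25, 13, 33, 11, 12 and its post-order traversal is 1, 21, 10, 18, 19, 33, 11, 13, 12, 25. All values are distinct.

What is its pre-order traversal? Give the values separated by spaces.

The last element of post-order is the root; it splits in-order into left and right subtrees.
Root 25: left subtree has 5 nodes {19, 1, 10, 21, 18}, right has 4 {13, 33, 11, 12}.
  Root 19: left subtree has 0 nodes { }, right has 4 {1, 10, 21, 18}.
    Root 18: left subtree has 3 nodes {1, 10, 21}, right has 0 { }.
      Root 10: left subtree has 1 node {1}, right has 1 {21}.
  Root 12: left subtree has 3 nodes {13, 33, 11}, right has 0 { }.
    Root 13: left subtree has 0 nodes { }, right has 2 {33, 11}.
      Root 11: left subtree has 1 node {33}, right has 0 { }.

25 19 18 10 1 21 12 13 11 33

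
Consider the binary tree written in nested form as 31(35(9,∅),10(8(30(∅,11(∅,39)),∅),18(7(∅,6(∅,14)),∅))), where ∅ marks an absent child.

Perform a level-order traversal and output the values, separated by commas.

Level-order visits nodes level by level from the root, left to right within each level.
Level 0: 31
Level 1: 35, 10
Level 2: 9, 8, 18
Level 3: 30, 7
Level 4: 11, 6
Level 5: 39, 14

31, 35, 10, 9, 8, 18, 30, 7, 11, 6, 39, 14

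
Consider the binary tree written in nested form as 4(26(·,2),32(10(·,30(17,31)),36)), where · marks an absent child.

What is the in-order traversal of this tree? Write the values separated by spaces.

In-order visits the left subtree, then the node, then the right subtree.
At 4: go left to 26.
  At 26: no left child.
  Visit 26.
  At 26: go right to 2.
    2 is a leaf — visit 2.
Visit 4.
At 4: go right to 32.
  At 32: go left to 10.
    At 10: no left child.
    Visit 10.
    At 10: go right to 30.
      At 30: go left to 17.
        17 is a leaf — visit 17.
      Visit 30.
      At 30: go right to 31.
        31 is a leaf — visit 31.
  Visit 32.
  At 32: go right to 36.
    36 is a leaf — visit 36.

26 2 4 10 17 30 31 32 36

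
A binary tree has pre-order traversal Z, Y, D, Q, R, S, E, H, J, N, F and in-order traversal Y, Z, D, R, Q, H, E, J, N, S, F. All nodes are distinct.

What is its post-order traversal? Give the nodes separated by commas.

Y, R, H, N, J, E, F, S, Q, D, Z

The first element of pre-order is the root; it splits in-order into left and right subtrees.
Root Z: left subtree has 1 node {Y}, right has 9 {D, R, Q, H, E, J, N, S, F}.
  Root D: left subtree has 0 nodes { }, right has 8 {R, Q, H, E, J, N, S, F}.
    Root Q: left subtree has 1 node {R}, right has 6 {H, E, J, N, S, F}.
      Root S: left subtree has 4 nodes {H, E, J, N}, right has 1 {F}.
        Root E: left subtree has 1 node {H}, right has 2 {J, N}.
          Root J: left subtree has 0 nodes { }, right has 1 {N}.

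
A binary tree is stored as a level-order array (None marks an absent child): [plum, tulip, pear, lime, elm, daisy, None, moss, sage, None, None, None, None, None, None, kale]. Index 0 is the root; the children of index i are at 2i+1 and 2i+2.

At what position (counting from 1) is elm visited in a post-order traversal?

5

Post-order visits the left subtree, then the right subtree, then the node.
At plum: go left to tulip.
  At tulip: go left to lime.
    At lime: go left to moss.
      At moss: go left to kale.
        kale is a leaf — visit kale.
      At moss: no right child.
      Visit moss.
    At lime: go right to sage.
      sage is a leaf — visit sage.
    Visit lime.
  At tulip: go right to elm.
    elm is a leaf — visit elm.
  Visit tulip.
At plum: go right to pear.
  At pear: go left to daisy.
    daisy is a leaf — visit daisy.
  At pear: no right child.
  Visit pear.
Visit plum.
Full post-order sequence: kale, moss, sage, lime, elm, tulip, daisy, pear, plum.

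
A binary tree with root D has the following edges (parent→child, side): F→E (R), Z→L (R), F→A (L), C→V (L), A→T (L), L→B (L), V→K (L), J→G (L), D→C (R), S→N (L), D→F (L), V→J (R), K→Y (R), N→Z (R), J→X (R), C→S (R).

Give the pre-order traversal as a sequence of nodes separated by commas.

Pre-order visits the node, then its left subtree, then its right subtree.
Visit D.
At D: go left to F.
  Visit F.
  At F: go left to A.
    Visit A.
    At A: go left to T.
      T is a leaf — visit T.
    At A: no right child.
  At F: go right to E.
    E is a leaf — visit E.
At D: go right to C.
  Visit C.
  At C: go left to V.
    Visit V.
    At V: go left to K.
      Visit K.
      At K: no left child.
      At K: go right to Y.
        Y is a leaf — visit Y.
    At V: go right to J.
      Visit J.
      At J: go left to G.
        G is a leaf — visit G.
      At J: go right to X.
        X is a leaf — visit X.
  At C: go right to S.
    Visit S.
    At S: go left to N.
      Visit N.
      At N: no left child.
      At N: go right to Z.
        Visit Z.
        At Z: no left child.
        At Z: go right to L.
          Visit L.
          At L: go left to B.
            B is a leaf — visit B.
          At L: no right child.
    At S: no right child.

D, F, A, T, E, C, V, K, Y, J, G, X, S, N, Z, L, B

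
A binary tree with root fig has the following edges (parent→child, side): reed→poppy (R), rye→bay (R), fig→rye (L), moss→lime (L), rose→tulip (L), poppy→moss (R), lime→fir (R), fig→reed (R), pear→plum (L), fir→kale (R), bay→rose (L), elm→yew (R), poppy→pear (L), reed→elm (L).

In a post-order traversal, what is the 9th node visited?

Post-order visits the left subtree, then the right subtree, then the node.
At fig: go left to rye.
  At rye: no left child.
  At rye: go right to bay.
    At bay: go left to rose.
      At rose: go left to tulip.
        tulip is a leaf — visit tulip.
      At rose: no right child.
      Visit rose.
    At bay: no right child.
    Visit bay.
  Visit rye.
At fig: go right to reed.
  At reed: go left to elm.
    At elm: no left child.
    At elm: go right to yew.
      yew is a leaf — visit yew.
    Visit elm.
  At reed: go right to poppy.
    At poppy: go left to pear.
      At pear: go left to plum.
        plum is a leaf — visit plum.
      At pear: no right child.
      Visit pear.
    At poppy: go right to moss.
      At moss: go left to lime.
        At lime: no left child.
        At lime: go right to fir.
          At fir: no left child.
          At fir: go right to kale.
            kale is a leaf — visit kale.
          Visit fir.
        Visit lime.
      At moss: no right child.
      Visit moss.
    Visit poppy.
  Visit reed.
Visit fig.
Full post-order sequence: tulip, rose, bay, rye, yew, elm, plum, pear, kale, fir, lime, moss, poppy, reed, fig.

kale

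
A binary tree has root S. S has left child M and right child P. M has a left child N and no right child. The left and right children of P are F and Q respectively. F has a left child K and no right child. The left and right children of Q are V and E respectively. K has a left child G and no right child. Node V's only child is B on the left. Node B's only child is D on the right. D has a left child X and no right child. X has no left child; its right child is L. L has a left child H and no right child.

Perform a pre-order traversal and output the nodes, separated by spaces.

Pre-order visits the node, then its left subtree, then its right subtree.
Visit S.
At S: go left to M.
  Visit M.
  At M: go left to N.
    N is a leaf — visit N.
  At M: no right child.
At S: go right to P.
  Visit P.
  At P: go left to F.
    Visit F.
    At F: go left to K.
      Visit K.
      At K: go left to G.
        G is a leaf — visit G.
      At K: no right child.
    At F: no right child.
  At P: go right to Q.
    Visit Q.
    At Q: go left to V.
      Visit V.
      At V: go left to B.
        Visit B.
        At B: no left child.
        At B: go right to D.
          Visit D.
          At D: go left to X.
            Visit X.
            At X: no left child.
            At X: go right to L.
              Visit L.
              At L: go left to H.
                H is a leaf — visit H.
              At L: no right child.
          At D: no right child.
      At V: no right child.
    At Q: go right to E.
      E is a leaf — visit E.

S M N P F K G Q V B D X L H E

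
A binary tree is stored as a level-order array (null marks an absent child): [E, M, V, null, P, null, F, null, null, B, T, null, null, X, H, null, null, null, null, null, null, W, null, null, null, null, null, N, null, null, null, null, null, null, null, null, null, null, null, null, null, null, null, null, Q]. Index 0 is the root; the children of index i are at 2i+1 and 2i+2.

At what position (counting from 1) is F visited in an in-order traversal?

11

In-order visits the left subtree, then the node, then the right subtree.
At E: go left to M.
  At M: no left child.
  Visit M.
  At M: go right to P.
    At P: go left to B.
      B is a leaf — visit B.
    Visit P.
    At P: go right to T.
      At T: go left to W.
        At W: no left child.
        Visit W.
        At W: go right to Q.
          Q is a leaf — visit Q.
      Visit T.
      At T: no right child.
Visit E.
At E: go right to V.
  At V: no left child.
  Visit V.
  At V: go right to F.
    At F: go left to X.
      At X: go left to N.
        N is a leaf — visit N.
      Visit X.
      At X: no right child.
    Visit F.
    At F: go right to H.
      H is a leaf — visit H.
Full in-order sequence: M, B, P, W, Q, T, E, V, N, X, F, H.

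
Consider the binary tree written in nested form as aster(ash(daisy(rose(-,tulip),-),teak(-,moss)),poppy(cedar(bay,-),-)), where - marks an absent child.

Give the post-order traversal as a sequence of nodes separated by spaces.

Post-order visits the left subtree, then the right subtree, then the node.
At aster: go left to ash.
  At ash: go left to daisy.
    At daisy: go left to rose.
      At rose: no left child.
      At rose: go right to tulip.
        tulip is a leaf — visit tulip.
      Visit rose.
    At daisy: no right child.
    Visit daisy.
  At ash: go right to teak.
    At teak: no left child.
    At teak: go right to moss.
      moss is a leaf — visit moss.
    Visit teak.
  Visit ash.
At aster: go right to poppy.
  At poppy: go left to cedar.
    At cedar: go left to bay.
      bay is a leaf — visit bay.
    At cedar: no right child.
    Visit cedar.
  At poppy: no right child.
  Visit poppy.
Visit aster.

tulip rose daisy moss teak ash bay cedar poppy aster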